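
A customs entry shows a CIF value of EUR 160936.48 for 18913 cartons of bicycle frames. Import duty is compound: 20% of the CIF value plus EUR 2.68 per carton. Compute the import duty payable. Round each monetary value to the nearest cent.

Ad valorem component: 160936.48 × 20% = 32187.30
Specific component: 18913 × 2.68 = 50686.84
Import duty = 32187.30 + 50686.84 = 82874.14

Import duty: EUR 82874.14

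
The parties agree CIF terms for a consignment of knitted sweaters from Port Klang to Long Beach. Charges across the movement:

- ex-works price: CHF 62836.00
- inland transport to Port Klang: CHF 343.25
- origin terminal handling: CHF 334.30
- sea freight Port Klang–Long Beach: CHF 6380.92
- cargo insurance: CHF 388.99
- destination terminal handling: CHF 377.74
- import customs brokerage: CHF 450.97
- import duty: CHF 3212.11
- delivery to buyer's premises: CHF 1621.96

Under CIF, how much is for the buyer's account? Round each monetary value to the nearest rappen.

Buyer's account: CHF 5662.78

CIF: the seller pays costs through ocean freight and marine insurance to the destination port.
Seller's account: goods 62836.00 + inland to port 343.25 + origin terminal 334.30 + freight 6380.92 + insurance 388.99 = 70283.46
Buyer's account: destination terminal 377.74 + brokerage 450.97 + duty 3212.11 + delivery 1621.96 = 5662.78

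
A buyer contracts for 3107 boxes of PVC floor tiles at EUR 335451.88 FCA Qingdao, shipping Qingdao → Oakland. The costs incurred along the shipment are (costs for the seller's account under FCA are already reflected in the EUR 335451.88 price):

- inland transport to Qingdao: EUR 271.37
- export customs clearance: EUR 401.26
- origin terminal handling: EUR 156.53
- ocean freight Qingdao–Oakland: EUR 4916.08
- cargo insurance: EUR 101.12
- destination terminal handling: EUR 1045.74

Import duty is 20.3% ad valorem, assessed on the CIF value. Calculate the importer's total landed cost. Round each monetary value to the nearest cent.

FCA: the seller delivers export-cleared goods to the carrier; the buyer bears costs from that point.
Already in the invoice (seller's account under FCA): inland to port, export clearance — exclude.
CIF value = FCA price + origin terminal + freight + insurance = 335451.88 + 156.53 + 4916.08 + 101.12 = 340625.61
Import duty = 340625.61 × 20.3% = 69147.00
Buyer bears: origin terminal 156.53 + freight 4916.08 + insurance 101.12 + destination terminal 1045.74 + duty 69147.00 = 75366.47
Landed cost = invoice 335451.88 + 75366.47 = 410818.35

Total landed cost: EUR 410818.35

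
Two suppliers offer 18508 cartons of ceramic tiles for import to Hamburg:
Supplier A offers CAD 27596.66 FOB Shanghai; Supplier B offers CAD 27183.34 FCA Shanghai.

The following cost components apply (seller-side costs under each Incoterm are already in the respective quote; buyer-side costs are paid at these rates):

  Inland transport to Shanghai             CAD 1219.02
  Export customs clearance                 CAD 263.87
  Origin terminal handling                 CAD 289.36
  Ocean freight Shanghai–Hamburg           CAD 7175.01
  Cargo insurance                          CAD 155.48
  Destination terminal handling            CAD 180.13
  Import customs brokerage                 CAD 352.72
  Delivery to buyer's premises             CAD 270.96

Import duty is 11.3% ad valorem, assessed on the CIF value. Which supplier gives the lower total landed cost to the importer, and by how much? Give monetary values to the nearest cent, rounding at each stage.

Supplier B is cheaper by CAD 137.97

Supplier A (FOB):
CIF value = FOB price + freight + insurance = 27596.66 + 7175.01 + 155.48 = 34927.15
Import duty = 34927.15 × 11.3% = 3946.77
Buyer bears (A): 7175.01 + 155.48 + 180.13 + 352.72 + 270.96 = 8134.30
Landed cost (A) = invoice 27596.66 + 8134.30 + duty 3946.77 = 39677.73
Supplier B (FCA):
CIF value = FCA price + origin terminal + freight + insurance = 27183.34 + 289.36 + 7175.01 + 155.48 = 34803.19
Import duty = 34803.19 × 11.3% = 3932.76
Buyer bears (B): 289.36 + 7175.01 + 155.48 + 180.13 + 352.72 + 270.96 = 8423.66
Landed cost (B) = invoice 27183.34 + 8423.66 + duty 3932.76 = 39539.76
Difference = |39677.73 − 39539.76| = 137.97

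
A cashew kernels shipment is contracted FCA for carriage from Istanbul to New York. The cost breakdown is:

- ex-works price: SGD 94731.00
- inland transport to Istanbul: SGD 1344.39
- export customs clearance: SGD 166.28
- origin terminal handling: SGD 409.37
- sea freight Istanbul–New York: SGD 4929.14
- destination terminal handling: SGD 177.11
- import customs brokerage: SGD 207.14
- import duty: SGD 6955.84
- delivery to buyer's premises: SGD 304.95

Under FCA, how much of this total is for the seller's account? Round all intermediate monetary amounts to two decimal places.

FCA: the seller delivers export-cleared goods to the carrier; the buyer bears costs from that point.
Seller's account: goods 94731.00 + inland to port 1344.39 + export clearance 166.28 = 96241.67
Buyer's account: origin terminal 409.37 + freight 4929.14 + destination terminal 177.11 + brokerage 207.14 + duty 6955.84 + delivery 304.95 = 12983.55

Seller's account: SGD 96241.67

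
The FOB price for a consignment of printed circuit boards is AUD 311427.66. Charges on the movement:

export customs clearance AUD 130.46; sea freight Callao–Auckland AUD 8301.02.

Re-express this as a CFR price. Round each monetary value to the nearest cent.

Not relevant to the conversion: export clearance — on the seller under both FOB and CFR; already in the FOB price and stays in the CFR price.
From FOB to CFR, the seller additionally bears: freight.
CFR price = 311427.66 + 8301.02 = 319728.68

CFR price: AUD 319728.68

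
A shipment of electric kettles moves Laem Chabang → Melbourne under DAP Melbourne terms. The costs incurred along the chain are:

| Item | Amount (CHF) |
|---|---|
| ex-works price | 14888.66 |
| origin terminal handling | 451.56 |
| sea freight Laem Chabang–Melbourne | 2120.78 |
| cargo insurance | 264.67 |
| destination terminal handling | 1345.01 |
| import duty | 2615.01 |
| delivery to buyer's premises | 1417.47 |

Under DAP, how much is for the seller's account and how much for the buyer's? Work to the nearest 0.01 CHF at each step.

DAP: the seller bears all costs to the named destination except import duty and clearance.
Seller's account: goods 14888.66 + origin terminal 451.56 + freight 2120.78 + insurance 264.67 + destination terminal 1345.01 + delivery 1417.47 = 20488.15
Buyer's account: duty 2615.01 = 2615.01

Seller: CHF 20488.15; buyer: CHF 2615.01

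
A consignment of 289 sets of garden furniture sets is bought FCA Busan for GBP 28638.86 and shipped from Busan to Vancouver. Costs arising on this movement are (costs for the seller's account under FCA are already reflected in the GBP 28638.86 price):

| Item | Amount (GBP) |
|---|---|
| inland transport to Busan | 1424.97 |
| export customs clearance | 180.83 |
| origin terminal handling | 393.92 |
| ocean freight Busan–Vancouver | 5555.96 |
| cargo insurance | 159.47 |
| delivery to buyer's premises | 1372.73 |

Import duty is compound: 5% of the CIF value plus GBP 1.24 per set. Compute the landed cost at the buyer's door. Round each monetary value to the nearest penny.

FCA: the seller delivers export-cleared goods to the carrier; the buyer bears costs from that point.
Already in the invoice (seller's account under FCA): inland to port, export clearance — exclude.
CIF value = FCA price + origin terminal + freight + insurance = 28638.86 + 393.92 + 5555.96 + 159.47 = 34748.21
Ad valorem component: 34748.21 × 5% = 1737.41
Specific component: 289 × 1.24 = 358.36
Import duty = 1737.41 + 358.36 = 2095.77
Buyer bears: origin terminal 393.92 + freight 5555.96 + insurance 159.47 + delivery 1372.73 + duty 2095.77 = 9577.85
Landed cost = invoice 28638.86 + 9577.85 = 38216.71

Total landed cost: GBP 38216.71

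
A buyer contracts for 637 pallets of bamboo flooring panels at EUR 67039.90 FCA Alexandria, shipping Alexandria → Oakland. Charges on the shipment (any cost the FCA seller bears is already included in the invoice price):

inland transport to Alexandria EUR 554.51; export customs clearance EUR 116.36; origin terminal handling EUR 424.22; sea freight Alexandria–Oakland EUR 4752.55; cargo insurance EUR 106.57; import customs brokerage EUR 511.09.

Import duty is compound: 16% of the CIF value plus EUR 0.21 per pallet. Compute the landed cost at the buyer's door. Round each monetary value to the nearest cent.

FCA: the seller delivers export-cleared goods to the carrier; the buyer bears costs from that point.
Already in the invoice (seller's account under FCA): inland to port, export clearance — exclude.
CIF value = FCA price + origin terminal + freight + insurance = 67039.90 + 424.22 + 4752.55 + 106.57 = 72323.24
Ad valorem component: 72323.24 × 16% = 11571.72
Specific component: 637 × 0.21 = 133.77
Import duty = 11571.72 + 133.77 = 11705.49
Buyer bears: origin terminal 424.22 + freight 4752.55 + insurance 106.57 + brokerage 511.09 + duty 11705.49 = 17499.92
Landed cost = invoice 67039.90 + 17499.92 = 84539.82

Total landed cost: EUR 84539.82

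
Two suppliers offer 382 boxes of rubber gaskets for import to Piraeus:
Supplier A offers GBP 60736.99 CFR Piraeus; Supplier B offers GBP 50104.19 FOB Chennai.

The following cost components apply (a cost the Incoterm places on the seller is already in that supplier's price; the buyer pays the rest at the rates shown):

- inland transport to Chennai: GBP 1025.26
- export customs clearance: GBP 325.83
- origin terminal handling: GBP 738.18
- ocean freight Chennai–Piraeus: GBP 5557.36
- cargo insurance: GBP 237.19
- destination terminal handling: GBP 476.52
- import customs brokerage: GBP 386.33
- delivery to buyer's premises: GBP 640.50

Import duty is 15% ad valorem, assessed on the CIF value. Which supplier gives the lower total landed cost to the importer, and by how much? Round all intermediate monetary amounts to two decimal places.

Supplier B is cheaper by GBP 5836.76

Supplier A (CFR):
CIF value = CFR price + insurance = 60736.99 + 237.19 = 60974.18
Import duty = 60974.18 × 15% = 9146.13
Buyer bears (A): 237.19 + 476.52 + 386.33 + 640.50 = 1740.54
Landed cost (A) = invoice 60736.99 + 1740.54 + duty 9146.13 = 71623.66
Supplier B (FOB):
CIF value = FOB price + freight + insurance = 50104.19 + 5557.36 + 237.19 = 55898.74
Import duty = 55898.74 × 15% = 8384.81
Buyer bears (B): 5557.36 + 237.19 + 476.52 + 386.33 + 640.50 = 7297.90
Landed cost (B) = invoice 50104.19 + 7297.90 + duty 8384.81 = 65786.90
Difference = |71623.66 − 65786.90| = 5836.76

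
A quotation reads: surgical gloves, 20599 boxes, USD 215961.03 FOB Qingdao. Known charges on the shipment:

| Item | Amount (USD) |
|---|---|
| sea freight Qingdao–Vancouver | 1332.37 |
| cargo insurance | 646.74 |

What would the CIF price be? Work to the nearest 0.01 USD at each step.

From FOB to CIF, the seller additionally bears: freight, insurance.
CIF price = 215961.03 + 1332.37 + 646.74 = 217940.14

CIF price: USD 217940.14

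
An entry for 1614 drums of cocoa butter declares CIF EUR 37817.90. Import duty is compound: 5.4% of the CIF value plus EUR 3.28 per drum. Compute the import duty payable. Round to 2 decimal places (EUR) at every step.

Import duty: EUR 7336.09

Ad valorem component: 37817.90 × 5.4% = 2042.17
Specific component: 1614 × 3.28 = 5293.92
Import duty = 2042.17 + 5293.92 = 7336.09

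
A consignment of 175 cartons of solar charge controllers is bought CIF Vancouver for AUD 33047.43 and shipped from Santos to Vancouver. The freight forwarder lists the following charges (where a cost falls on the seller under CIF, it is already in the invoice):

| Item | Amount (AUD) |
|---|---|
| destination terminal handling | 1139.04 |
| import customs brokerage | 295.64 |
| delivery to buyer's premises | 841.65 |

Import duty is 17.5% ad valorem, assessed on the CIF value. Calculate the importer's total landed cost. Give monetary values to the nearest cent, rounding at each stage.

Total landed cost: AUD 41107.06

CIF: the seller pays costs through ocean freight and marine insurance to the destination port.
The CIF price already equals the CIF value: 33047.43
Import duty = 33047.43 × 17.5% = 5783.30
Buyer bears: destination terminal 1139.04 + brokerage 295.64 + delivery 841.65 + duty 5783.30 = 8059.63
Landed cost = invoice 33047.43 + 8059.63 = 41107.06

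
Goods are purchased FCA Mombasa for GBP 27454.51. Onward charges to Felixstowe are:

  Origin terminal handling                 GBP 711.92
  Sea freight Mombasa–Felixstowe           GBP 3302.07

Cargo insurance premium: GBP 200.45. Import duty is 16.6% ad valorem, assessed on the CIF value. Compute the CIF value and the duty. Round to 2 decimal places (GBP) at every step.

CIF = FCA price + pre-shipment costs + freight + insurance
CIF = 27454.51 + 711.92 + 3302.07 + 200.45 = 31668.95
Import duty = 31668.95 × 16.6% = 5257.05

CIF value: GBP 31668.95; import duty: GBP 5257.05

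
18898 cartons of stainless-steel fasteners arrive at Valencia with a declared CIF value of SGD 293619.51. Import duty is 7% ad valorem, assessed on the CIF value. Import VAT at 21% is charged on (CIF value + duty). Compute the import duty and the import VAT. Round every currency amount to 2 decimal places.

Import duty: SGD 20553.37; import VAT: SGD 65976.30

Import duty = 293619.51 × 7% = 20553.37
VAT base = CIF + duty = 293619.51 + 20553.37 = 314172.88
Import VAT = 314172.88 × 21% = 65976.30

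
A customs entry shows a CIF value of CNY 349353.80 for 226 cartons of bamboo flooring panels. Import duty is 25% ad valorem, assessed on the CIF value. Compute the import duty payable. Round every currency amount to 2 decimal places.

Import duty: CNY 87338.45

Import duty = 349353.80 × 25% = 87338.45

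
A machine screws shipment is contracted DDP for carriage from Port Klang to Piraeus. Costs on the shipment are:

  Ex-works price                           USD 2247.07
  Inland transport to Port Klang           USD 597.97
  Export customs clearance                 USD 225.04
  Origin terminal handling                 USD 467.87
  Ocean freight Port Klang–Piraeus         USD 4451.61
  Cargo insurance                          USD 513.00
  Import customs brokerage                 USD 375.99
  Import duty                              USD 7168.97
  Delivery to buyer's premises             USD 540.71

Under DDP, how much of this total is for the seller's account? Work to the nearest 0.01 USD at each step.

Seller's account: USD 16588.23

DDP: the seller bears all costs including import duty.
Seller's account: goods 2247.07 + inland to port 597.97 + export clearance 225.04 + origin terminal 467.87 + freight 4451.61 + insurance 513.00 + brokerage 375.99 + duty 7168.97 + delivery 540.71 = 16588.23
Buyer's account: 0.00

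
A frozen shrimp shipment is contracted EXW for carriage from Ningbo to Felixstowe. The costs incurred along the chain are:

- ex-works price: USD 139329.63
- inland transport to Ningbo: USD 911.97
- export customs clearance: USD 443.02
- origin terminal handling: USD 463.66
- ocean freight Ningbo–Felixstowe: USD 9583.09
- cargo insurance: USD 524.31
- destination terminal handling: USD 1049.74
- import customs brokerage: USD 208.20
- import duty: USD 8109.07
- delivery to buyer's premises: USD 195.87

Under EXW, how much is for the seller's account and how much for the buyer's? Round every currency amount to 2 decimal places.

EXW: the seller makes goods available at their premises; the buyer bears all onward costs.
Seller's account: goods 139329.63 = 139329.63
Buyer's account: inland to port 911.97 + export clearance 443.02 + origin terminal 463.66 + freight 9583.09 + insurance 524.31 + destination terminal 1049.74 + brokerage 208.20 + duty 8109.07 + delivery 195.87 = 21488.93

Seller: USD 139329.63; buyer: USD 21488.93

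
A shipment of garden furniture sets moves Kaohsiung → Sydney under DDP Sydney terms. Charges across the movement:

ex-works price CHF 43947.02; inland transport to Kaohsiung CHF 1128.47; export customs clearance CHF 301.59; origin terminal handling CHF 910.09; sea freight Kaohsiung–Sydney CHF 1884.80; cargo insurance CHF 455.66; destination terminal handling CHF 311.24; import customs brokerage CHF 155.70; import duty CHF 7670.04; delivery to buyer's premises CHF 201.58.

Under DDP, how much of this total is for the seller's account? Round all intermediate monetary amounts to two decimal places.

Seller's account: CHF 56966.19

DDP: the seller bears all costs including import duty.
Seller's account: goods 43947.02 + inland to port 1128.47 + export clearance 301.59 + origin terminal 910.09 + freight 1884.80 + insurance 455.66 + destination terminal 311.24 + brokerage 155.70 + duty 7670.04 + delivery 201.58 = 56966.19
Buyer's account: 0.00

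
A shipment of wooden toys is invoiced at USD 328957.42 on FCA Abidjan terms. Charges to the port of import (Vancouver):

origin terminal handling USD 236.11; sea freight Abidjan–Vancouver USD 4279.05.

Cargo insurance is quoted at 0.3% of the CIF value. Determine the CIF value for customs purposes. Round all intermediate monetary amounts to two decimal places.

CIF value: USD 334476.01

Let C be the CIF value. C = FCA price + pre-shipment costs + freight + 0.3% × C
C − 0.3% × C = 328957.42 + 236.11 + 4279.05
0.997 × C = 333472.58
C = 333472.58 / 0.997 = 334476.01
Insurance premium = 0.3% × 334476.01 = 1003.43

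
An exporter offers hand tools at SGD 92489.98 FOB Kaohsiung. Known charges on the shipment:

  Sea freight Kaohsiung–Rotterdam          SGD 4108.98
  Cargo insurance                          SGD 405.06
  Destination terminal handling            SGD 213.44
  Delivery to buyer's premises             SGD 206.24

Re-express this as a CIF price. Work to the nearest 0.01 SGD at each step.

CIF price: SGD 97004.02

Not relevant to the conversion: destination terminal, delivery — on the buyer under both terms; not part of either seller's price.
From FOB to CIF, the seller additionally bears: freight, insurance.
CIF price = 92489.98 + 4108.98 + 405.06 = 97004.02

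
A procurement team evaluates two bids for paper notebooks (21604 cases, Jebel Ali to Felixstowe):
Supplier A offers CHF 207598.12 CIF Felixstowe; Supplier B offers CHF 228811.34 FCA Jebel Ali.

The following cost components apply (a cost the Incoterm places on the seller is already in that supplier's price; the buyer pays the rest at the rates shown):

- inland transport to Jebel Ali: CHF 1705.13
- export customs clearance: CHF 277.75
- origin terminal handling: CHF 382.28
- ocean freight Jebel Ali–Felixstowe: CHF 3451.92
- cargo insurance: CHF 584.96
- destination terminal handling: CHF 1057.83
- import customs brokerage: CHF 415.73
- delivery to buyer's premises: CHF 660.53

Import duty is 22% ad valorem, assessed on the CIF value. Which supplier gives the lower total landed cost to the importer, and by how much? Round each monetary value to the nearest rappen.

Supplier A is cheaper by CHF 31271.50

Supplier A (CIF):
The CIF price already equals the CIF value: 207598.12
Import duty = 207598.12 × 22% = 45671.59
Buyer bears (A): 1057.83 + 415.73 + 660.53 = 2134.09
Landed cost (A) = invoice 207598.12 + 2134.09 + duty 45671.59 = 255403.80
Supplier B (FCA):
CIF value = FCA price + origin terminal + freight + insurance = 228811.34 + 382.28 + 3451.92 + 584.96 = 233230.50
Import duty = 233230.50 × 22% = 51310.71
Buyer bears (B): 382.28 + 3451.92 + 584.96 + 1057.83 + 415.73 + 660.53 = 6553.25
Landed cost (B) = invoice 228811.34 + 6553.25 + duty 51310.71 = 286675.30
Difference = |255403.80 − 286675.30| = 31271.50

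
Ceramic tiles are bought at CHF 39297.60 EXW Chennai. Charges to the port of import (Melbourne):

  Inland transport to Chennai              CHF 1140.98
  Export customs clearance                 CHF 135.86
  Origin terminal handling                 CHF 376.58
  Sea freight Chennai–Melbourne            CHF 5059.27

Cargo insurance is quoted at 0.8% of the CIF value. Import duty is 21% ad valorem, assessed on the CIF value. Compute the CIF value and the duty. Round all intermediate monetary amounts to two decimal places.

CIF value: CHF 46381.34; import duty: CHF 9740.08

Let C be the CIF value. C = EXW price + pre-shipment costs + freight + 0.8% × C
C − 0.8% × C = 39297.60 + 1140.98 + 135.86 + 376.58 + 5059.27
0.992 × C = 46010.29
C = 46010.29 / 0.992 = 46381.34
Insurance premium = 0.8% × 46381.34 = 371.05
Import duty = 46381.34 × 21% = 9740.08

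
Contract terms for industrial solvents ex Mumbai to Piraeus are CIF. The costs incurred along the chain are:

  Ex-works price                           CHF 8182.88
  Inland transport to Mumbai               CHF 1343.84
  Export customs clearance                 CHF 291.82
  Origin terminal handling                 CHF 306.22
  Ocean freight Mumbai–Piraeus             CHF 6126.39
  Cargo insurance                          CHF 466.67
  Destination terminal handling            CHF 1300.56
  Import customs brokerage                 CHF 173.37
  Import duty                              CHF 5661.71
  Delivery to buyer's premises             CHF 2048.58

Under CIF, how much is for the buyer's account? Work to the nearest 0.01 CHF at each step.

Buyer's account: CHF 9184.22

CIF: the seller pays costs through ocean freight and marine insurance to the destination port.
Seller's account: goods 8182.88 + inland to port 1343.84 + export clearance 291.82 + origin terminal 306.22 + freight 6126.39 + insurance 466.67 = 16717.82
Buyer's account: destination terminal 1300.56 + brokerage 173.37 + duty 5661.71 + delivery 2048.58 = 9184.22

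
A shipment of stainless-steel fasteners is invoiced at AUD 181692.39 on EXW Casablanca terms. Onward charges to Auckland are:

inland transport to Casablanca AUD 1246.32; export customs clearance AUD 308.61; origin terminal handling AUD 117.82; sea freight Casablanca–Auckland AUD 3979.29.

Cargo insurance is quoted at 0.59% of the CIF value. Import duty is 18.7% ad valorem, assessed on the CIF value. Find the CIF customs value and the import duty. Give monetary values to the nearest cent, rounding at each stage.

Let C be the CIF value. C = EXW price + pre-shipment costs + freight + 0.59% × C
C − 0.59% × C = 181692.39 + 1246.32 + 308.61 + 117.82 + 3979.29
0.9941 × C = 187344.43
C = 187344.43 / 0.9941 = 188456.32
Insurance premium = 0.59% × 188456.32 = 1111.89
Import duty = 188456.32 × 18.7% = 35241.33

CIF value: AUD 188456.32; import duty: AUD 35241.33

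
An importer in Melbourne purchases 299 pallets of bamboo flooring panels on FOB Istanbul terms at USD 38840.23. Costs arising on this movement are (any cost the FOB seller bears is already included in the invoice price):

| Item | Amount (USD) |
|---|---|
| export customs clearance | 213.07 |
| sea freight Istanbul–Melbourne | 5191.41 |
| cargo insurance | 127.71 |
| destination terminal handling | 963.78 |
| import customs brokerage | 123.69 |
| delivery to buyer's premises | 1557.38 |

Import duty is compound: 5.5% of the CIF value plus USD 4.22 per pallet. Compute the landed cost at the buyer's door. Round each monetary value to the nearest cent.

Total landed cost: USD 50494.74

FOB: the seller bears costs until goods are on board at the origin port; the buyer bears freight, insurance and all costs thereafter.
Already in the invoice (seller's account under FOB): export clearance — exclude.
CIF value = FOB price + freight + insurance = 38840.23 + 5191.41 + 127.71 = 44159.35
Ad valorem component: 44159.35 × 5.5% = 2428.76
Specific component: 299 × 4.22 = 1261.78
Import duty = 2428.76 + 1261.78 = 3690.54
Buyer bears: freight 5191.41 + insurance 127.71 + destination terminal 963.78 + brokerage 123.69 + delivery 1557.38 + duty 3690.54 = 11654.51
Landed cost = invoice 38840.23 + 11654.51 = 50494.74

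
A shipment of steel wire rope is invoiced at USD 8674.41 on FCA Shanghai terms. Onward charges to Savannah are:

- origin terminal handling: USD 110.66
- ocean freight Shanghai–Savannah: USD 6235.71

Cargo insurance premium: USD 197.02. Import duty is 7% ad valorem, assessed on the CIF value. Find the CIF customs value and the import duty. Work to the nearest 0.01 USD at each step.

CIF = FCA price + pre-shipment costs + freight + insurance
CIF = 8674.41 + 110.66 + 6235.71 + 197.02 = 15217.80
Import duty = 15217.80 × 7% = 1065.25

CIF value: USD 15217.80; import duty: USD 1065.25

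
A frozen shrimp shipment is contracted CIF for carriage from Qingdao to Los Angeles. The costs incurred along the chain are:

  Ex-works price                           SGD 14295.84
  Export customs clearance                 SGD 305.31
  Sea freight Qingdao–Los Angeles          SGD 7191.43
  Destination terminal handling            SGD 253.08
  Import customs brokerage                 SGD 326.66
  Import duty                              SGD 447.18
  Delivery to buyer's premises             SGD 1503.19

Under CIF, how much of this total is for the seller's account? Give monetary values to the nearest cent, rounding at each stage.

CIF: the seller pays costs through ocean freight and marine insurance to the destination port.
Seller's account: goods 14295.84 + export clearance 305.31 + freight 7191.43 = 21792.58
Buyer's account: destination terminal 253.08 + brokerage 326.66 + duty 447.18 + delivery 1503.19 = 2530.11

Seller's account: SGD 21792.58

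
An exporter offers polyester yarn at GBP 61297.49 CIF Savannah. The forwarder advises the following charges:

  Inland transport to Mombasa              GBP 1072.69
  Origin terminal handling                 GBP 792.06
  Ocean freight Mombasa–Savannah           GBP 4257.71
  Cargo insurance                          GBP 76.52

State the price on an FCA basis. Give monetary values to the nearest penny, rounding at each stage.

FCA price: GBP 56171.20

Not relevant to the conversion: inland to port — on the seller under both CIF and FCA; already in the CIF price and stays in the FCA price.
From CIF to FCA, the seller no longer bears: origin terminal, freight, insurance.
FCA price = 61297.49 − 792.06 − 4257.71 − 76.52 = 56171.20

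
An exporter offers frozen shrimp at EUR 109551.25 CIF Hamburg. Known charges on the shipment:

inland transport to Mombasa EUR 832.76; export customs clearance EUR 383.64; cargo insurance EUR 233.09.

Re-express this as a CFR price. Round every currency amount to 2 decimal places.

CFR price: EUR 109318.16

Not relevant to the conversion: export clearance, inland to port — on the seller under both CIF and CFR; already in the CIF price and stays in the CFR price.
From CIF to CFR, the seller no longer bears: insurance.
CFR price = 109551.25 − 233.09 = 109318.16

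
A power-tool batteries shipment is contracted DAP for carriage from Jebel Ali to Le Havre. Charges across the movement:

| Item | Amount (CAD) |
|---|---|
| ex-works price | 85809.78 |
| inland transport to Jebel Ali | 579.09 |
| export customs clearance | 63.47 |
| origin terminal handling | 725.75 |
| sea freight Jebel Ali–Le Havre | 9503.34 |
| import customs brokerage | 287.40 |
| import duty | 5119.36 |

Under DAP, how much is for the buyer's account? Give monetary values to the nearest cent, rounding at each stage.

DAP: the seller bears all costs to the named destination except import duty and clearance.
Seller's account: goods 85809.78 + inland to port 579.09 + export clearance 63.47 + origin terminal 725.75 + freight 9503.34 = 96681.43
Buyer's account: brokerage 287.40 + duty 5119.36 = 5406.76

Buyer's account: CAD 5406.76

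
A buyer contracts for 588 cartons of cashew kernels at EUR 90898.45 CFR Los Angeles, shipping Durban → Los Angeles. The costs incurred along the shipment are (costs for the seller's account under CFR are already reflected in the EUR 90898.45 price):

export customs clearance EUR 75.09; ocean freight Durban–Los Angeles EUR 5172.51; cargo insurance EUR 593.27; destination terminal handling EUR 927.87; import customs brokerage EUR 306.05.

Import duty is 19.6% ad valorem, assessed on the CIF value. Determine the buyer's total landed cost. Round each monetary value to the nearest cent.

CFR: the seller pays costs through ocean freight to the destination port, but not insurance.
Already in the invoice (seller's account under CFR): export clearance, freight — exclude.
CIF value = CFR price + insurance = 90898.45 + 593.27 = 91491.72
Import duty = 91491.72 × 19.6% = 17932.38
Buyer bears: insurance 593.27 + destination terminal 927.87 + brokerage 306.05 + duty 17932.38 = 19759.57
Landed cost = invoice 90898.45 + 19759.57 = 110658.02

Total landed cost: EUR 110658.02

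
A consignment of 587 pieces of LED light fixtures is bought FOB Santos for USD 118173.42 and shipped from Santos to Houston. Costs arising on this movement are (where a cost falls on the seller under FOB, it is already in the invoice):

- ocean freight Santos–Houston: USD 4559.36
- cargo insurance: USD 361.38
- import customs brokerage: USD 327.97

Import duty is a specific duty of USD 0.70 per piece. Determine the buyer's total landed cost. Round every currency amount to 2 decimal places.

FOB: the seller bears costs until goods are on board at the origin port; the buyer bears freight, insurance and all costs thereafter.
CIF value = FOB price + freight + insurance = 118173.42 + 4559.36 + 361.38 = 123094.16
Import duty = 587 × 0.70 = 410.90
Buyer bears: freight 4559.36 + insurance 361.38 + brokerage 327.97 + duty 410.90 = 5659.61
Landed cost = invoice 118173.42 + 5659.61 = 123833.03

Total landed cost: USD 123833.03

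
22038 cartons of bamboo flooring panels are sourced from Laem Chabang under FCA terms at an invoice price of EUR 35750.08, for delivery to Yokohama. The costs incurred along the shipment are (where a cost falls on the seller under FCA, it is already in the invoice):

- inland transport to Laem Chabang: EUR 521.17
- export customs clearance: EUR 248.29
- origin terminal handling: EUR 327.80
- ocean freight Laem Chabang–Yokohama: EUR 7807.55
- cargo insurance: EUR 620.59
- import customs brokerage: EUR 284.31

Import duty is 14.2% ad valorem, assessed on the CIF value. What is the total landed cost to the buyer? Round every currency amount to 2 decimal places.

Total landed cost: EUR 51110.18

FCA: the seller delivers export-cleared goods to the carrier; the buyer bears costs from that point.
Already in the invoice (seller's account under FCA): inland to port, export clearance — exclude.
CIF value = FCA price + origin terminal + freight + insurance = 35750.08 + 327.80 + 7807.55 + 620.59 = 44506.02
Import duty = 44506.02 × 14.2% = 6319.85
Buyer bears: origin terminal 327.80 + freight 7807.55 + insurance 620.59 + brokerage 284.31 + duty 6319.85 = 15360.10
Landed cost = invoice 35750.08 + 15360.10 = 51110.18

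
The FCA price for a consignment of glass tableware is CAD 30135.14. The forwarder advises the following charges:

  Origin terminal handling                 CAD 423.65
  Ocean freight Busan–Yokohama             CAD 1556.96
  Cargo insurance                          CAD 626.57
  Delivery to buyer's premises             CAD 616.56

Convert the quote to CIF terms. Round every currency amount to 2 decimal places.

Not relevant to the conversion: delivery — on the buyer under both terms; not part of either seller's price.
From FCA to CIF, the seller additionally bears: origin terminal, freight, insurance.
CIF price = 30135.14 + 423.65 + 1556.96 + 626.57 = 32742.32

CIF price: CAD 32742.32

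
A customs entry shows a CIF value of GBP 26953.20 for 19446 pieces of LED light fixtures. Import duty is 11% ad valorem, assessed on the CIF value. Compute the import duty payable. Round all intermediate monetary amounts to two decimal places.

Import duty: GBP 2964.85

Import duty = 26953.20 × 11% = 2964.85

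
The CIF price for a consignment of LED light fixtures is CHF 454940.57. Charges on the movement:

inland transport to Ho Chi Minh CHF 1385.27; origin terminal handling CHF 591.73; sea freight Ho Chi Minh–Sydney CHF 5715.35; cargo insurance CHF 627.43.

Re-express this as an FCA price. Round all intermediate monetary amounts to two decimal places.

FCA price: CHF 448006.06

Not relevant to the conversion: inland to port — on the seller under both CIF and FCA; already in the CIF price and stays in the FCA price.
From CIF to FCA, the seller no longer bears: origin terminal, freight, insurance.
FCA price = 454940.57 − 591.73 − 5715.35 − 627.43 = 448006.06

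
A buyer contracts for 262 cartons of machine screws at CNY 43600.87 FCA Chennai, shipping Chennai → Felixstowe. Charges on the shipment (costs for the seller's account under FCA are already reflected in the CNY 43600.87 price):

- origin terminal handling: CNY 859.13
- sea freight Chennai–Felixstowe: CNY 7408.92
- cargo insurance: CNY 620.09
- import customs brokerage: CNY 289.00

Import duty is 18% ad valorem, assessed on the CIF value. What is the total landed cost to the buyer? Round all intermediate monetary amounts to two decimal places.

FCA: the seller delivers export-cleared goods to the carrier; the buyer bears costs from that point.
CIF value = FCA price + origin terminal + freight + insurance = 43600.87 + 859.13 + 7408.92 + 620.09 = 52489.01
Import duty = 52489.01 × 18% = 9448.02
Buyer bears: origin terminal 859.13 + freight 7408.92 + insurance 620.09 + brokerage 289.00 + duty 9448.02 = 18625.16
Landed cost = invoice 43600.87 + 18625.16 = 62226.03

Total landed cost: CNY 62226.03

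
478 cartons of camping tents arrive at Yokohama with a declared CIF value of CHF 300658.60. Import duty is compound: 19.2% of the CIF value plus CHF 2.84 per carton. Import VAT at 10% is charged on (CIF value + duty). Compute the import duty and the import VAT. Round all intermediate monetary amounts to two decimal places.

Import duty: CHF 59083.97; import VAT: CHF 35974.26

Ad valorem component: 300658.60 × 19.2% = 57726.45
Specific component: 478 × 2.84 = 1357.52
Import duty = 57726.45 + 1357.52 = 59083.97
VAT base = CIF + duty = 300658.60 + 59083.97 = 359742.57
Import VAT = 359742.57 × 10% = 35974.26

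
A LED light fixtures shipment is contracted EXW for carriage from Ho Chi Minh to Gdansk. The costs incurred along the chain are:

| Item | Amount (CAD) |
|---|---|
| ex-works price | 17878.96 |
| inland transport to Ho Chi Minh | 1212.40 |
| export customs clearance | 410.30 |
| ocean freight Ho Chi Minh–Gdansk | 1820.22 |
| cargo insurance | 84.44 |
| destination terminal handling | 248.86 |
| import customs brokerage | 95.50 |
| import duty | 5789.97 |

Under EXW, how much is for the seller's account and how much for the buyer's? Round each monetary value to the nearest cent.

Seller: CAD 17878.96; buyer: CAD 9661.69

EXW: the seller makes goods available at their premises; the buyer bears all onward costs.
Seller's account: goods 17878.96 = 17878.96
Buyer's account: inland to port 1212.40 + export clearance 410.30 + freight 1820.22 + insurance 84.44 + destination terminal 248.86 + brokerage 95.50 + duty 5789.97 = 9661.69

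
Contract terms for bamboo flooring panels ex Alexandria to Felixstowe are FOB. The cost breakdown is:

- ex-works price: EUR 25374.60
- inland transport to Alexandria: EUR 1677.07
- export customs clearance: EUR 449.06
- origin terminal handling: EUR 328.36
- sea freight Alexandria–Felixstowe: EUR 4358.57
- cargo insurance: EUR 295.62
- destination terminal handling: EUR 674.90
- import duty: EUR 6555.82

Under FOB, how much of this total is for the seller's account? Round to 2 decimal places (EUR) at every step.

FOB: the seller bears costs until goods are on board at the origin port; the buyer bears freight, insurance and all costs thereafter.
Seller's account: goods 25374.60 + inland to port 1677.07 + export clearance 449.06 + origin terminal 328.36 = 27829.09
Buyer's account: freight 4358.57 + insurance 295.62 + destination terminal 674.90 + duty 6555.82 = 11884.91

Seller's account: EUR 27829.09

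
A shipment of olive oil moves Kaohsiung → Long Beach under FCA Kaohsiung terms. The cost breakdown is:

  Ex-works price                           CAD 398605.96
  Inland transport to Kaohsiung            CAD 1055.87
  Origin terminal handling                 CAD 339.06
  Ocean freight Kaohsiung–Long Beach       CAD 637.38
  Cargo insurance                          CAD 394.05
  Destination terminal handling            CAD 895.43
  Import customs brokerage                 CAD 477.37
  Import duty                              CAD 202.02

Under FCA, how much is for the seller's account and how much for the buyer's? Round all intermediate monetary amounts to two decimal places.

FCA: the seller delivers export-cleared goods to the carrier; the buyer bears costs from that point.
Seller's account: goods 398605.96 + inland to port 1055.87 = 399661.83
Buyer's account: origin terminal 339.06 + freight 637.38 + insurance 394.05 + destination terminal 895.43 + brokerage 477.37 + duty 202.02 = 2945.31

Seller: CAD 399661.83; buyer: CAD 2945.31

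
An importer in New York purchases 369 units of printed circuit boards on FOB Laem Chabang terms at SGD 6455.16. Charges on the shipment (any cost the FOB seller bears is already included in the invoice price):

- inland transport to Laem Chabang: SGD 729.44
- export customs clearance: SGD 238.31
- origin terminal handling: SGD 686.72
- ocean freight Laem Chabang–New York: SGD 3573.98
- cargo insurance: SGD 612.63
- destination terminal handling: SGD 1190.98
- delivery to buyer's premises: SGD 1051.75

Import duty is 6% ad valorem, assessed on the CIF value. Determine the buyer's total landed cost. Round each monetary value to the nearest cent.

Total landed cost: SGD 13523.01

FOB: the seller bears costs until goods are on board at the origin port; the buyer bears freight, insurance and all costs thereafter.
Already in the invoice (seller's account under FOB): inland to port, export clearance, origin terminal — exclude.
CIF value = FOB price + freight + insurance = 6455.16 + 3573.98 + 612.63 = 10641.77
Import duty = 10641.77 × 6% = 638.51
Buyer bears: freight 3573.98 + insurance 612.63 + destination terminal 1190.98 + delivery 1051.75 + duty 638.51 = 7067.85
Landed cost = invoice 6455.16 + 7067.85 = 13523.01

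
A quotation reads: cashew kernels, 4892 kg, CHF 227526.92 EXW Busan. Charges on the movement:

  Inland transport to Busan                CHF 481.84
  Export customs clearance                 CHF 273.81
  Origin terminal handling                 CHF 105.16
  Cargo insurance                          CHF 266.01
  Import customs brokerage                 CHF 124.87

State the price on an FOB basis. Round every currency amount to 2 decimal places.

Not relevant to the conversion: insurance, brokerage — on the buyer under both terms; not part of either seller's price.
From EXW to FOB, the seller additionally bears: inland to port, export clearance, origin terminal.
FOB price = 227526.92 + 481.84 + 273.81 + 105.16 = 228387.73

FOB price: CHF 228387.73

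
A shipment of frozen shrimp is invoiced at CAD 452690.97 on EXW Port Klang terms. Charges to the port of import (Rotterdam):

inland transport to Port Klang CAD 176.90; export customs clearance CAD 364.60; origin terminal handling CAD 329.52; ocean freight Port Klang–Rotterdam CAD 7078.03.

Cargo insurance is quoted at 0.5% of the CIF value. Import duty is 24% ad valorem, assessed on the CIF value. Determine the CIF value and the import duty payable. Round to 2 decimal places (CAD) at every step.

Let C be the CIF value. C = EXW price + pre-shipment costs + freight + 0.5% × C
C − 0.5% × C = 452690.97 + 176.90 + 364.60 + 329.52 + 7078.03
0.995 × C = 460640.02
C = 460640.02 / 0.995 = 462954.79
Insurance premium = 0.5% × 462954.79 = 2314.77
Import duty = 462954.79 × 24% = 111109.15

CIF value: CAD 462954.79; import duty: CAD 111109.15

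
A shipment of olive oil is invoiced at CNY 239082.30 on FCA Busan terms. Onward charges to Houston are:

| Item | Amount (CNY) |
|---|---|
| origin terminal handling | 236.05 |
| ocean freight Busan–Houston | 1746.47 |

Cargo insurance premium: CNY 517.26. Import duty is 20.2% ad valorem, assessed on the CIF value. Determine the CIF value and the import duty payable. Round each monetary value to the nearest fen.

CIF = FCA price + pre-shipment costs + freight + insurance
CIF = 239082.30 + 236.05 + 1746.47 + 517.26 = 241582.08
Import duty = 241582.08 × 20.2% = 48799.58

CIF value: CNY 241582.08; import duty: CNY 48799.58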